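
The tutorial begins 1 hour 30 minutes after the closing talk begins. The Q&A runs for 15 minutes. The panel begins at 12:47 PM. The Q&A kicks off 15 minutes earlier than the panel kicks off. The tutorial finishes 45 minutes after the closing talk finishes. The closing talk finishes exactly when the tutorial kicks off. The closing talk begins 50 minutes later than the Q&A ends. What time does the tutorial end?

The Q&A starts at 12:47 PM − 15 min = 12:32 PM.
The Q&A ends at 12:32 PM + 15 min = 12:47 PM.
The closing talk starts at 12:47 PM + 50 min = 1:37 PM.
The tutorial starts at 1:37 PM + 90 min = 3:07 PM.
So the closing talk ends at 3:07 PM.
The tutorial ends at 3:07 PM + 45 min = 3:52 PM.

3:52 PM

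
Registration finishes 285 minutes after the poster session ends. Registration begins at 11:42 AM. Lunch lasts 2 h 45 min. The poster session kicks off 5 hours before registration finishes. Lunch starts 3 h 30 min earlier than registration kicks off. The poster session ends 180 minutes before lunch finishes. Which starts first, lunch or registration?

Lunch starts at 11:42 AM − 210 min = 8:12 AM.
Lunch starts at 8:12 AM and registration starts at 11:42 AM, so lunch is first.

lunch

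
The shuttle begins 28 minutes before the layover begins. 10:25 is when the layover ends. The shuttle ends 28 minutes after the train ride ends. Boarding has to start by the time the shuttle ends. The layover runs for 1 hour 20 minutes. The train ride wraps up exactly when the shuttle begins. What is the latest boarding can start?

The layover starts at 10:25 − 80 min = 09:05.
The shuttle starts at 09:05 − 28 min = 08:37.
So the train ride ends at 08:37.
The shuttle ends at 08:37 + 28 min = 09:05.
Boarding is bounded by the shuttle, so the latest it can start is 09:05.

09:05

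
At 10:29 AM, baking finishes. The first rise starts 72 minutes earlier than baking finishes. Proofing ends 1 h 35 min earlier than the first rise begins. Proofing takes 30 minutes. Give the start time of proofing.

7:12 AM

The first rise starts at 10:29 AM − 72 min = 9:17 AM.
Proofing ends at 9:17 AM − 95 min = 7:42 AM.
Proofing starts at 7:42 AM − 30 min = 7:12 AM.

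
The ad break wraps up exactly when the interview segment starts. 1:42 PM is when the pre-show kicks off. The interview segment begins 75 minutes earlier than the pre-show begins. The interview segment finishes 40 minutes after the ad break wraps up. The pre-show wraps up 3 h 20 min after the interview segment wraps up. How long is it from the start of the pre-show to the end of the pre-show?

The interview segment starts at 1:42 PM − 75 min = 12:27 PM.
So the ad break ends at 12:27 PM.
The interview segment ends at 12:27 PM + 40 min = 1:07 PM.
The pre-show ends at 1:07 PM + 200 min = 4:27 PM.
From 1:42 PM to 4:27 PM is 165 minutes.

165 minutes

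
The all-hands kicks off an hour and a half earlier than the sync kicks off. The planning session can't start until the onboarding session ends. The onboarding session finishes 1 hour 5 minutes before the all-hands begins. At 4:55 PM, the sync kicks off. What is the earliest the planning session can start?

The all-hands starts at 4:55 PM − 90 min = 3:25 PM.
The onboarding session ends at 3:25 PM − 65 min = 2:20 PM.
The planning session is bounded by the onboarding session, so the earliest it can start is 2:20 PM.

2:20 PM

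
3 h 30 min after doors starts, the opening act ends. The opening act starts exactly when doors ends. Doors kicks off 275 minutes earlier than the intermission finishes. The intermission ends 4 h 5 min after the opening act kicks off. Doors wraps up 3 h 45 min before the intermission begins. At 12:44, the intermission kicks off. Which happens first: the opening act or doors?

doors

Doors ends at 12:44 − 225 min = 08:59.
So the opening act starts at 08:59.
The intermission ends at 08:59 + 245 min = 13:04.
Doors starts at 13:04 − 275 min = 08:29.
The opening act starts at 08:59 and doors starts at 08:29, so doors is first.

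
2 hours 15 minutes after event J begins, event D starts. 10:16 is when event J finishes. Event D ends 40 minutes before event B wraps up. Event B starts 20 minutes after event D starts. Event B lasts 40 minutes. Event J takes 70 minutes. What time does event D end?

11:41

Event J starts at 10:16 − 70 min = 09:06.
Event D starts at 09:06 + 135 min = 11:21.
Event B starts at 11:21 + 20 min = 11:41.
Event B ends at 11:41 + 40 min = 12:21.
Event D ends at 12:21 − 40 min = 11:41.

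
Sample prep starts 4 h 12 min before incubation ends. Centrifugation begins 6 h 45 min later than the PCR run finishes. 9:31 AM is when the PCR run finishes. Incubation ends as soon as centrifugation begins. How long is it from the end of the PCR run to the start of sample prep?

Centrifugation starts at 9:31 AM + 405 min = 4:16 PM.
So incubation ends at 4:16 PM.
Sample prep starts at 4:16 PM − 252 min = 12:04 PM.
From 9:31 AM to 12:04 PM is 2 hours 33 minutes.

2 hours 33 minutes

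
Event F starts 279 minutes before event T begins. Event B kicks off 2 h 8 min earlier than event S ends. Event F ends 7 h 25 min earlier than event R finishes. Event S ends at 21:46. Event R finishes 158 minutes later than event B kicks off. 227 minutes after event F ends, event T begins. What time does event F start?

Event B starts at 21:46 − 128 min = 19:38.
Event R ends at 19:38 + 158 min = 22:16.
Event F ends at 22:16 − 445 min = 14:51.
Event T starts at 14:51 + 227 min = 18:38.
Event F starts at 18:38 − 279 min = 13:59.

13:59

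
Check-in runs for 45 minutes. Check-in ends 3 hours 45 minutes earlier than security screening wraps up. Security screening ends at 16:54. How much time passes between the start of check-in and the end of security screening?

Check-in ends at 16:54 − 225 min = 13:09.
Check-in starts at 13:09 − 45 min = 12:24.
From 12:24 to 16:54 is 270 minutes.

270 minutes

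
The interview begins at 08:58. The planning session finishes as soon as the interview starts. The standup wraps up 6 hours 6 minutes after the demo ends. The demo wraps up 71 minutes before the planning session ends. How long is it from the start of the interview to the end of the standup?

295 minutes

The planning session ends at 08:58.
The demo ends at 08:58 − 71 min = 07:47.
The standup ends at 07:47 + 366 min = 13:53.
From 08:58 to 13:53 is 295 minutes.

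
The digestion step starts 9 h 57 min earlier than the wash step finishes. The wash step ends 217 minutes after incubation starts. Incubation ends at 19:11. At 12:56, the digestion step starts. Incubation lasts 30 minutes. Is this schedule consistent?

No

Incubation starts at 19:11 − 30 min = 18:41.
The wash step ends at 18:41 + 217 min = 22:18.
The digestion step starts at 22:18 − 597 min = 12:21.
But the digestion step is also said to start at 12:56 — a 35-minute conflict.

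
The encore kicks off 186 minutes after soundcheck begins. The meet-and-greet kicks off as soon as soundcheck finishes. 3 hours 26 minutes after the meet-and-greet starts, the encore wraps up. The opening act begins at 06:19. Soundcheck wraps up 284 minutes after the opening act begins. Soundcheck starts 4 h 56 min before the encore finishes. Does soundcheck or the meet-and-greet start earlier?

Soundcheck ends at 06:19 + 284 min = 11:03.
So the meet-and-greet starts at 11:03.
The encore ends at 11:03 + 206 min = 14:29.
Soundcheck starts at 14:29 − 296 min = 09:33.
Soundcheck starts at 09:33 and the meet-and-greet starts at 11:03, so soundcheck is first.

soundcheck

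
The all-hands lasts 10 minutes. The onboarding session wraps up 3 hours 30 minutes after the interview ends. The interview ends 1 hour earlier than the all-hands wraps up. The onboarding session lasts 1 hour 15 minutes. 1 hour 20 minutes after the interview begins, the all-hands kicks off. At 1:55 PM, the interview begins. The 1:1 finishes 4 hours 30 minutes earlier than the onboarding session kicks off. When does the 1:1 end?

12:10 PM

The all-hands starts at 1:55 PM + 80 min = 3:15 PM.
The all-hands ends at 3:15 PM + 10 min = 3:25 PM.
The interview ends at 3:25 PM − 60 min = 2:25 PM.
The onboarding session ends at 2:25 PM + 210 min = 5:55 PM.
The onboarding session starts at 5:55 PM − 75 min = 4:40 PM.
The 1:1 ends at 4:40 PM − 270 min = 12:10 PM.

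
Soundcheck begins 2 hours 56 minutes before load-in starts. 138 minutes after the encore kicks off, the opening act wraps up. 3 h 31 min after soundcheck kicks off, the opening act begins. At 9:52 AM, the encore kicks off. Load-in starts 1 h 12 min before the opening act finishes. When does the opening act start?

The opening act ends at 9:52 AM + 138 min = 12:10 PM.
Load-in starts at 12:10 PM − 72 min = 10:58 AM.
Soundcheck starts at 10:58 AM − 176 min = 8:02 AM.
The opening act starts at 8:02 AM + 211 min = 11:33 AM.

11:33 AM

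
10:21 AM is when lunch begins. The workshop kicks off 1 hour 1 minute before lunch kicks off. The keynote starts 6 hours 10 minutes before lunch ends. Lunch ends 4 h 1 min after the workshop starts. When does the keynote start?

The workshop starts at 10:21 AM − 61 min = 9:20 AM.
Lunch ends at 9:20 AM + 241 min = 1:21 PM.
The keynote starts at 1:21 PM − 370 min = 7:11 AM.

7:11 AM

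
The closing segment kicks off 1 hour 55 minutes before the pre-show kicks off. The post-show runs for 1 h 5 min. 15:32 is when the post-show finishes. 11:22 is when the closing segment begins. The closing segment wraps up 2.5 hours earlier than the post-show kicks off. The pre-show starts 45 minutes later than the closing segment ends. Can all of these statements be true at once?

The post-show starts at 15:32 − 65 min = 14:27.
The closing segment ends at 14:27 − 150 min = 11:57.
The pre-show starts at 11:57 + 45 min = 12:42.
The closing segment starts at 12:42 − 115 min = 10:47.
But the closing segment is also said to start at 11:22 — a 35-minute conflict.

No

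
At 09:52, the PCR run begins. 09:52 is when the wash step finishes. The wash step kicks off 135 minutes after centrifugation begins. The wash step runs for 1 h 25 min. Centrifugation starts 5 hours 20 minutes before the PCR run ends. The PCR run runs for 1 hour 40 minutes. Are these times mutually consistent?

Yes

The PCR run ends at 09:52 + 100 min = 11:32.
Centrifugation starts at 11:32 − 320 min = 06:12.
The wash step starts at 06:12 + 135 min = 08:27.
The wash step ends at 08:27 + 85 min = 09:52.
That matches the stated 09:52, so the schedule is consistent.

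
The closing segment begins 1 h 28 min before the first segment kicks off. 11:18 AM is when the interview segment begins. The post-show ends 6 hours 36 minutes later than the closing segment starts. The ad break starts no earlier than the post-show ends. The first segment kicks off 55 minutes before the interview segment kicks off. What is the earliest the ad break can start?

The first segment starts at 11:18 AM − 55 min = 10:23 AM.
The closing segment starts at 10:23 AM − 88 min = 8:55 AM.
The post-show ends at 8:55 AM + 396 min = 3:31 PM.
The ad break is bounded by the post-show, so the earliest it can start is 3:31 PM.

3:31 PM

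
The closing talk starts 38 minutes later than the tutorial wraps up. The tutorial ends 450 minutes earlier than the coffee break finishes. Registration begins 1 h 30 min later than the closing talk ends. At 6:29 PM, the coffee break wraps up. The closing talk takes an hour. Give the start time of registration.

The tutorial ends at 6:29 PM − 450 min = 10:59 AM.
The closing talk starts at 10:59 AM + 38 min = 11:37 AM.
The closing talk ends at 11:37 AM + 60 min = 12:37 PM.
Registration starts at 12:37 PM + 90 min = 2:07 PM.

2:07 PM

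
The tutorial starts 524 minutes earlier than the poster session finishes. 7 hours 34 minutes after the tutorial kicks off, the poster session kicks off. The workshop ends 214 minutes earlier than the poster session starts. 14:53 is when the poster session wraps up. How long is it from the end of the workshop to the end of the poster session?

4 hours 44 minutes

The tutorial starts at 14:53 − 524 min = 06:09.
The poster session starts at 06:09 + 454 min = 13:43.
The workshop ends at 13:43 − 214 min = 10:09.
From 10:09 to 14:53 is 4 hours 44 minutes.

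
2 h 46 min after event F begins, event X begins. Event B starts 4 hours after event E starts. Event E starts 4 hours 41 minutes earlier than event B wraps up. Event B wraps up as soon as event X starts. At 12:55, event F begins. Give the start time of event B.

15:00

Event X starts at 12:55 + 166 min = 15:41.
So event B ends at 15:41.
Event E starts at 15:41 − 281 min = 11:00.
Event B starts at 11:00 + 240 min = 15:00.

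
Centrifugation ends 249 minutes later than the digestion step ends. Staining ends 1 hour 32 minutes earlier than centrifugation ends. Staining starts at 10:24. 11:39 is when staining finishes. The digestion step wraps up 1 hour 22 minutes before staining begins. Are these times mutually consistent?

Yes

The digestion step ends at 10:24 − 82 min = 09:02.
Centrifugation ends at 09:02 + 249 min = 13:11.
Staining ends at 13:11 − 92 min = 11:39.
That matches the stated 11:39, so the schedule is consistent.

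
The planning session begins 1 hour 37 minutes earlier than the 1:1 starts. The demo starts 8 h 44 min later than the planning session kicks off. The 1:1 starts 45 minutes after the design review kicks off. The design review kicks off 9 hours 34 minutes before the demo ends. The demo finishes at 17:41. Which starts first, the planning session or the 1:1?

the planning session

The design review starts at 17:41 − 574 min = 08:07.
The 1:1 starts at 08:07 + 45 min = 08:52.
The planning session starts at 08:52 − 97 min = 07:15.
The planning session starts at 07:15 and the 1:1 starts at 08:52, so the planning session is first.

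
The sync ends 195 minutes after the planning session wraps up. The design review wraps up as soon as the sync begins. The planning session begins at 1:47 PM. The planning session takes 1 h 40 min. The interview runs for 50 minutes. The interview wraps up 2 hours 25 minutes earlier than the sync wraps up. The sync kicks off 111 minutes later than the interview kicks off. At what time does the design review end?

5:18 PM

The planning session ends at 1:47 PM + 100 min = 3:27 PM.
The sync ends at 3:27 PM + 195 min = 6:42 PM.
The interview ends at 6:42 PM − 145 min = 4:17 PM.
The interview starts at 4:17 PM − 50 min = 3:27 PM.
The sync starts at 3:27 PM + 111 min = 5:18 PM.
So the design review ends at 5:18 PM.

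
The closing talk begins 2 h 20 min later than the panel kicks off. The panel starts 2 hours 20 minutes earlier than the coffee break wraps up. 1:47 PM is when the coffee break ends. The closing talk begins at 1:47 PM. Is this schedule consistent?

Yes

The panel starts at 1:47 PM − 140 min = 11:27 AM.
The closing talk starts at 11:27 AM + 140 min = 1:47 PM.
That matches the stated 1:47 PM, so the schedule is consistent.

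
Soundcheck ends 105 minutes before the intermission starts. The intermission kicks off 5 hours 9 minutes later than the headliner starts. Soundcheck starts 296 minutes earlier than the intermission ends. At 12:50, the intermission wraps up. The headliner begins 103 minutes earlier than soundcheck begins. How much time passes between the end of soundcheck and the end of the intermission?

195 minutes

Soundcheck starts at 12:50 − 296 min = 07:54.
The headliner starts at 07:54 − 103 min = 06:11.
The intermission starts at 06:11 + 309 min = 11:20.
Soundcheck ends at 11:20 − 105 min = 09:35.
From 09:35 to 12:50 is 195 minutes.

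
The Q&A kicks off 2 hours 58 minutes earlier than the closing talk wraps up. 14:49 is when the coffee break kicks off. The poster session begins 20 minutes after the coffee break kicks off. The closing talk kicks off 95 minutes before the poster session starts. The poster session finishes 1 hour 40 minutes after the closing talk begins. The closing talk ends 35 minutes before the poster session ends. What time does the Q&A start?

11:41

The poster session starts at 14:49 + 20 min = 15:09.
The closing talk starts at 15:09 − 95 min = 13:34.
The poster session ends at 13:34 + 100 min = 15:14.
The closing talk ends at 15:14 − 35 min = 14:39.
The Q&A starts at 14:39 − 178 min = 11:41.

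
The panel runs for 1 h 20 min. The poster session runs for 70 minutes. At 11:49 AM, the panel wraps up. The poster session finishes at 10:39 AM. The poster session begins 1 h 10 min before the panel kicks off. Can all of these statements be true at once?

The panel starts at 11:49 AM − 80 min = 10:29 AM.
The poster session starts at 10:29 AM − 70 min = 9:19 AM.
The poster session ends at 9:19 AM + 70 min = 10:29 AM.
But the poster session is also said to end at 10:39 AM — a 10-minute conflict.

No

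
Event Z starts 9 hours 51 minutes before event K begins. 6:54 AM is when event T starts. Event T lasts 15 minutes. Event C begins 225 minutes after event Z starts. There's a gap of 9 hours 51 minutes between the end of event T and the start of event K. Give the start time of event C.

10:54 AM

Event T ends at 6:54 AM + 15 min = 7:09 AM.
Event K starts at 7:09 AM + 591 min = 5:00 PM.
Event Z starts at 5:00 PM − 591 min = 7:09 AM.
Event C starts at 7:09 AM + 225 min = 10:54 AM.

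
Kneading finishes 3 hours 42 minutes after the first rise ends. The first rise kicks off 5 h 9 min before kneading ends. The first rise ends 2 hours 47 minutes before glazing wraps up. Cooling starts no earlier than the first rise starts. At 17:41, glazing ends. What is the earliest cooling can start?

The first rise ends at 17:41 − 167 min = 14:54.
Kneading ends at 14:54 + 222 min = 18:36.
The first rise starts at 18:36 − 309 min = 13:27.
Cooling is bounded by the first rise, so the earliest it can start is 13:27.

13:27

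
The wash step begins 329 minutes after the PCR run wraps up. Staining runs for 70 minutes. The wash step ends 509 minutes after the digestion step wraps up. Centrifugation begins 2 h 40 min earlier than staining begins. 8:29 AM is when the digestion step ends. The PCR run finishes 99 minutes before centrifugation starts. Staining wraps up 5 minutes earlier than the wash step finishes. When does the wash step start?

4:53 PM

The wash step ends at 8:29 AM + 509 min = 4:58 PM.
Staining ends at 4:58 PM − 5 min = 4:53 PM.
Staining starts at 4:53 PM − 70 min = 3:43 PM.
Centrifugation starts at 3:43 PM − 160 min = 1:03 PM.
The PCR run ends at 1:03 PM − 99 min = 11:24 AM.
The wash step starts at 11:24 AM + 329 min = 4:53 PM.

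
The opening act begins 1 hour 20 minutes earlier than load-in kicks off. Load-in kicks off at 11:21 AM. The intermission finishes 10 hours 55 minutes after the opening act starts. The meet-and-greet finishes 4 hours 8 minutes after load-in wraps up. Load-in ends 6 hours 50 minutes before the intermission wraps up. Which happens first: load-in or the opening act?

the opening act

The opening act starts at 11:21 AM − 80 min = 10:01 AM.
Load-in starts at 11:21 AM and the opening act starts at 10:01 AM, so the opening act is first.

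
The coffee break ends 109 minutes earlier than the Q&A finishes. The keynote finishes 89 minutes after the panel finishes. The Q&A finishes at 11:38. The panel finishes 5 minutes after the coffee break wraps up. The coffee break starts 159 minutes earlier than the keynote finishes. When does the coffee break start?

The coffee break ends at 11:38 − 109 min = 09:49.
The panel ends at 09:49 + 5 min = 09:54.
The keynote ends at 09:54 + 89 min = 11:23.
The coffee break starts at 11:23 − 159 min = 08:44.

08:44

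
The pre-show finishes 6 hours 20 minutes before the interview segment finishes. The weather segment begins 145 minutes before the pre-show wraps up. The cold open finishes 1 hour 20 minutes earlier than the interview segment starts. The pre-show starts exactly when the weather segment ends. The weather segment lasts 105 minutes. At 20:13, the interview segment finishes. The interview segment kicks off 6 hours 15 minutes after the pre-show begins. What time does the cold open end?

18:08

The pre-show ends at 20:13 − 380 min = 13:53.
The weather segment starts at 13:53 − 145 min = 11:28.
The weather segment ends at 11:28 + 105 min = 13:13.
So the pre-show starts at 13:13.
The interview segment starts at 13:13 + 375 min = 19:28.
The cold open ends at 19:28 − 80 min = 18:08.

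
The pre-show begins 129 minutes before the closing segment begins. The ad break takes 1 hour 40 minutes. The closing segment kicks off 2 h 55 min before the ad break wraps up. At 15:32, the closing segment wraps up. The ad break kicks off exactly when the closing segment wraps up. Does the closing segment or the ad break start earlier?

the closing segment

The ad break starts at 15:32.
The ad break ends at 15:32 + 100 min = 17:12.
The closing segment starts at 17:12 − 175 min = 14:17.
The closing segment starts at 14:17 and the ad break starts at 15:32, so the closing segment is first.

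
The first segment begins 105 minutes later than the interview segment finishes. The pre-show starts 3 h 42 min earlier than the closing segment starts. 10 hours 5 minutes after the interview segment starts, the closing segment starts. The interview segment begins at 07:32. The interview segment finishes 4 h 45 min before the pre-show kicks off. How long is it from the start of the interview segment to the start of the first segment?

The closing segment starts at 07:32 + 605 min = 17:37.
The pre-show starts at 17:37 − 222 min = 13:55.
The interview segment ends at 13:55 − 285 min = 09:10.
The first segment starts at 09:10 + 105 min = 10:55.
From 07:32 to 10:55 is 203 minutes.

203 minutes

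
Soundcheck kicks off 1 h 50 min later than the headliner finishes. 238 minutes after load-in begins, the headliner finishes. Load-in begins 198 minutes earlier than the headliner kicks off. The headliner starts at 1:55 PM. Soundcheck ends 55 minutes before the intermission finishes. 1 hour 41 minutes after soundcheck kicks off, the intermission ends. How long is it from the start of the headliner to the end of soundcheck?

Load-in starts at 1:55 PM − 198 min = 10:37 AM.
The headliner ends at 10:37 AM + 238 min = 2:35 PM.
Soundcheck starts at 2:35 PM + 110 min = 4:25 PM.
The intermission ends at 4:25 PM + 101 min = 6:06 PM.
Soundcheck ends at 6:06 PM − 55 min = 5:11 PM.
From 1:55 PM to 5:11 PM is 3 hours 16 minutes.

3 hours 16 minutes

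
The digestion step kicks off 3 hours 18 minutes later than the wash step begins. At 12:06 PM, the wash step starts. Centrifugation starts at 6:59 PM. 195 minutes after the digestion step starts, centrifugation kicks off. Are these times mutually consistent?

No

The digestion step starts at 12:06 PM + 198 min = 3:24 PM.
Centrifugation starts at 3:24 PM + 195 min = 6:39 PM.
But centrifugation is also said to start at 6:59 PM — a 20-minute conflict.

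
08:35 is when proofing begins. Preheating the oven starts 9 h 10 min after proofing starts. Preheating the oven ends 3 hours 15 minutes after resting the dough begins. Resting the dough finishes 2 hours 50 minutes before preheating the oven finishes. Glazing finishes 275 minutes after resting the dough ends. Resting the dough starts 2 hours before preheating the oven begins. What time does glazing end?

Preheating the oven starts at 08:35 + 550 min = 17:45.
Resting the dough starts at 17:45 − 120 min = 15:45.
Preheating the oven ends at 15:45 + 195 min = 19:00.
Resting the dough ends at 19:00 − 170 min = 16:10.
Glazing ends at 16:10 + 275 min = 20:45.

20:45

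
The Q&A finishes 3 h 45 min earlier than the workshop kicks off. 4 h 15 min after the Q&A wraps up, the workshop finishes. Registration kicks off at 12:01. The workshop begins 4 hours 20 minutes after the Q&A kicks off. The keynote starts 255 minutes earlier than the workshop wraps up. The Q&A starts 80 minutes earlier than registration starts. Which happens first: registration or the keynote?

the keynote

The Q&A starts at 12:01 − 80 min = 10:41.
The workshop starts at 10:41 + 260 min = 15:01.
The Q&A ends at 15:01 − 225 min = 11:16.
The workshop ends at 11:16 + 255 min = 15:31.
The keynote starts at 15:31 − 255 min = 11:16.
Registration starts at 12:01 and the keynote starts at 11:16, so the keynote is first.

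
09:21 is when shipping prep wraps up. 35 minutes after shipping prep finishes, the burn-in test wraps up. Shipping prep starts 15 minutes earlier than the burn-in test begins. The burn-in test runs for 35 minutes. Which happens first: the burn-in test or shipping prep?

shipping prep

The burn-in test ends at 09:21 + 35 min = 09:56.
The burn-in test starts at 09:56 − 35 min = 09:21.
Shipping prep starts at 09:21 − 15 min = 09:06.
The burn-in test starts at 09:21 and shipping prep starts at 09:06, so shipping prep is first.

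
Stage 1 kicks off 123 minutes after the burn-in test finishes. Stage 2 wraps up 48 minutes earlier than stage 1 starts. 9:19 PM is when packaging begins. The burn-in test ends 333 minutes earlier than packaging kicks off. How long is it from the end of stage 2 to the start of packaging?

The burn-in test ends at 9:19 PM − 333 min = 3:46 PM.
Stage 1 starts at 3:46 PM + 123 min = 5:49 PM.
Stage 2 ends at 5:49 PM − 48 min = 5:01 PM.
From 5:01 PM to 9:19 PM is 4 h 18 min.

4 h 18 min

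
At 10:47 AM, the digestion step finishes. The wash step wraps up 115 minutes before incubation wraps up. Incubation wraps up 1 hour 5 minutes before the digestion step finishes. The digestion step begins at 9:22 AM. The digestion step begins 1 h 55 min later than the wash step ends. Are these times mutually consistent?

Incubation ends at 10:47 AM − 65 min = 9:42 AM.
The wash step ends at 9:42 AM − 115 min = 7:47 AM.
The digestion step starts at 7:47 AM + 115 min = 9:42 AM.
But the digestion step is also said to start at 9:22 AM — a 20-minute conflict.

No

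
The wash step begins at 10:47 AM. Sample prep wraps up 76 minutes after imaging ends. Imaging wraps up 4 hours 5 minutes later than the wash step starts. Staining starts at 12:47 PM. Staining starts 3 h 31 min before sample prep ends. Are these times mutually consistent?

Imaging ends at 10:47 AM + 245 min = 2:52 PM.
Sample prep ends at 2:52 PM + 76 min = 4:08 PM.
Staining starts at 4:08 PM − 211 min = 12:37 PM.
But staining is also said to start at 12:47 PM — a 10-minute conflict.

No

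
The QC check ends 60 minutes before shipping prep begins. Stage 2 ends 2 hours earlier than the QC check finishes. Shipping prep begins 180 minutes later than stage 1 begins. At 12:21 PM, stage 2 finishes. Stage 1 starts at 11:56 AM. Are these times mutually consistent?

No

Shipping prep starts at 11:56 AM + 180 min = 2:56 PM.
The QC check ends at 2:56 PM − 60 min = 1:56 PM.
Stage 2 ends at 1:56 PM − 120 min = 11:56 AM.
But stage 2 is also said to end at 12:21 PM — a 25-minute conflict.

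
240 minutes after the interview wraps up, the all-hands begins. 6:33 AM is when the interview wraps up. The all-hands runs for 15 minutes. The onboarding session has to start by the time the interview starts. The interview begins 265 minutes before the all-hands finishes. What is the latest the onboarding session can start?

6:23 AM

The all-hands starts at 6:33 AM + 240 min = 10:33 AM.
The all-hands ends at 10:33 AM + 15 min = 10:48 AM.
The interview starts at 10:48 AM − 265 min = 6:23 AM.
The onboarding session is bounded by the interview, so the latest it can start is 6:23 AM.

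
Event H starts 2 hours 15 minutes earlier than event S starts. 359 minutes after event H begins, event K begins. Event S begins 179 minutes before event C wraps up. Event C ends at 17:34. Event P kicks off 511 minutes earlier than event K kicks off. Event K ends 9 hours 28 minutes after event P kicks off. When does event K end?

19:16

Event S starts at 17:34 − 179 min = 14:35.
Event H starts at 14:35 − 135 min = 12:20.
Event K starts at 12:20 + 359 min = 18:19.
Event P starts at 18:19 − 511 min = 09:48.
Event K ends at 09:48 + 568 min = 19:16.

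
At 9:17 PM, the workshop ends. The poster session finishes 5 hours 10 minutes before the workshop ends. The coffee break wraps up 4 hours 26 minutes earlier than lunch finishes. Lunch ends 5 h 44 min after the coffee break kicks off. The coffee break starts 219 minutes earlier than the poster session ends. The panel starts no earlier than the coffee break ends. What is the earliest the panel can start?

1:46 PM

The poster session ends at 9:17 PM − 310 min = 4:07 PM.
The coffee break starts at 4:07 PM − 219 min = 12:28 PM.
Lunch ends at 12:28 PM + 344 min = 6:12 PM.
The coffee break ends at 6:12 PM − 266 min = 1:46 PM.
The panel is bounded by the coffee break, so the earliest it can start is 1:46 PM.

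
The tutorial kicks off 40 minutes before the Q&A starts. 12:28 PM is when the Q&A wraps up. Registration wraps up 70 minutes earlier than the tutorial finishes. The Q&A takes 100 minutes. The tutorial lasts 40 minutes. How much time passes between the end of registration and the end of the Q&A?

The Q&A starts at 12:28 PM − 100 min = 10:48 AM.
The tutorial starts at 10:48 AM − 40 min = 10:08 AM.
The tutorial ends at 10:08 AM + 40 min = 10:48 AM.
Registration ends at 10:48 AM − 70 min = 9:38 AM.
From 9:38 AM to 12:28 PM is 2 h 50 min.

2 h 50 min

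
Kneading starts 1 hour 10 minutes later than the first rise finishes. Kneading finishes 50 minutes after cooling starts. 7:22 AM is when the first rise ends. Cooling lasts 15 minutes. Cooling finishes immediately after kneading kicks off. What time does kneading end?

9:07 AM

Kneading starts at 7:22 AM + 70 min = 8:32 AM.
So cooling ends at 8:32 AM.
Cooling starts at 8:32 AM − 15 min = 8:17 AM.
Kneading ends at 8:17 AM + 50 min = 9:07 AM.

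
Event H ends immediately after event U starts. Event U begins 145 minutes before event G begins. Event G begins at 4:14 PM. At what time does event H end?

1:49 PM

Event U starts at 4:14 PM − 145 min = 1:49 PM.
So event H ends at 1:49 PM.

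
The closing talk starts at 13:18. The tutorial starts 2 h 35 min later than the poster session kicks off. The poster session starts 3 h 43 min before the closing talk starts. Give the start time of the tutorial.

The poster session starts at 13:18 − 223 min = 09:35.
The tutorial starts at 09:35 + 155 min = 12:10.

12:10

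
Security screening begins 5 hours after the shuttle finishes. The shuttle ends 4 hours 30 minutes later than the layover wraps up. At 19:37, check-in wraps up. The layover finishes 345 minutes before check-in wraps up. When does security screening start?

23:22

The layover ends at 19:37 − 345 min = 13:52.
The shuttle ends at 13:52 + 270 min = 18:22.
Security screening starts at 18:22 + 300 min = 23:22.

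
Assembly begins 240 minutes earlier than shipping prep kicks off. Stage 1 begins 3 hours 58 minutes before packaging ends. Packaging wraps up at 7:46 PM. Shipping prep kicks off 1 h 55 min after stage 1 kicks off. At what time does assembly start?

Stage 1 starts at 7:46 PM − 238 min = 3:48 PM.
Shipping prep starts at 3:48 PM + 115 min = 5:43 PM.
Assembly starts at 5:43 PM − 240 min = 1:43 PM.

1:43 PM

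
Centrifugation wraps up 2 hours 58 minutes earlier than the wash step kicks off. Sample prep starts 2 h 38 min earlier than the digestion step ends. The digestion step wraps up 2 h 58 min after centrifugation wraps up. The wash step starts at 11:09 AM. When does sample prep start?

8:31 AM

Centrifugation ends at 11:09 AM − 178 min = 8:11 AM.
The digestion step ends at 8:11 AM + 178 min = 11:09 AM.
Sample prep starts at 11:09 AM − 158 min = 8:31 AM.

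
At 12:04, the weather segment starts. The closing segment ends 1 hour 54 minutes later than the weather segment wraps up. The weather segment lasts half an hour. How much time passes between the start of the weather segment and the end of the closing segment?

144 minutes

The weather segment ends at 12:04 + 30 min = 12:34.
The closing segment ends at 12:34 + 114 min = 14:28.
From 12:04 to 14:28 is 144 minutes.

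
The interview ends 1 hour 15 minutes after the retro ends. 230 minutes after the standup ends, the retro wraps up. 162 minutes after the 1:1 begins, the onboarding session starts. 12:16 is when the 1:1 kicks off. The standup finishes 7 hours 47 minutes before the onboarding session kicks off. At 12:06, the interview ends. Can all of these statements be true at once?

The onboarding session starts at 12:16 + 162 min = 14:58.
The standup ends at 14:58 − 467 min = 07:11.
The retro ends at 07:11 + 230 min = 11:01.
The interview ends at 11:01 + 75 min = 12:16.
But the interview is also said to end at 12:06 — a 10-minute conflict.

No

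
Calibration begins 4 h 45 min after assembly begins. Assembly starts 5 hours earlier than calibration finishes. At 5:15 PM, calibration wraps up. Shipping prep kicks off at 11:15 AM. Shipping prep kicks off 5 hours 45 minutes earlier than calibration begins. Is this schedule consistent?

Yes

Assembly starts at 5:15 PM − 300 min = 12:15 PM.
Calibration starts at 12:15 PM + 285 min = 5:00 PM.
Shipping prep starts at 5:00 PM − 345 min = 11:15 AM.
That matches the stated 11:15 AM, so the schedule is consistent.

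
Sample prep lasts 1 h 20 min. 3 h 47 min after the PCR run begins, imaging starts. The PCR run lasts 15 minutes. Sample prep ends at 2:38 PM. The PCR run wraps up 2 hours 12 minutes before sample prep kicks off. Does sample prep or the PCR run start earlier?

Sample prep starts at 2:38 PM − 80 min = 1:18 PM.
The PCR run ends at 1:18 PM − 132 min = 11:06 AM.
The PCR run starts at 11:06 AM − 15 min = 10:51 AM.
Sample prep starts at 1:18 PM and the PCR run starts at 10:51 AM, so the PCR run is first.

the PCR run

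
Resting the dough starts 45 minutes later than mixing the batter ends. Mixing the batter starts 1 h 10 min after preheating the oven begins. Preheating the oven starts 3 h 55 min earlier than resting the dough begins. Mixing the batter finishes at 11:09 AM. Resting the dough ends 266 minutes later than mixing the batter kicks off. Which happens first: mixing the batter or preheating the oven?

Resting the dough starts at 11:09 AM + 45 min = 11:54 AM.
Preheating the oven starts at 11:54 AM − 235 min = 7:59 AM.
Mixing the batter starts at 7:59 AM + 70 min = 9:09 AM.
Mixing the batter starts at 9:09 AM and preheating the oven starts at 7:59 AM, so preheating the oven is first.

preheating the oven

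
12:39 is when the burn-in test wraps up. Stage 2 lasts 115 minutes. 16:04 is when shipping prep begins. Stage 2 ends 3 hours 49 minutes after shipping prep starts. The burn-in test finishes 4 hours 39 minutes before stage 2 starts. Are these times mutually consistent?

No

Stage 2 ends at 16:04 + 229 min = 19:53.
Stage 2 starts at 19:53 − 115 min = 17:58.
The burn-in test ends at 17:58 − 279 min = 13:19.
But the burn-in test is also said to end at 12:39 — a 40-minute conflict.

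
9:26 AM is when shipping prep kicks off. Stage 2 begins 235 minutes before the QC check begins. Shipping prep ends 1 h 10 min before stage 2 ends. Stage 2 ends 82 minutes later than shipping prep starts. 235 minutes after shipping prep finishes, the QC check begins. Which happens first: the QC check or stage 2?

Stage 2 ends at 9:26 AM + 82 min = 10:48 AM.
Shipping prep ends at 10:48 AM − 70 min = 9:38 AM.
The QC check starts at 9:38 AM + 235 min = 1:33 PM.
Stage 2 starts at 1:33 PM − 235 min = 9:38 AM.
The QC check starts at 1:33 PM and stage 2 starts at 9:38 AM, so stage 2 is first.

stage 2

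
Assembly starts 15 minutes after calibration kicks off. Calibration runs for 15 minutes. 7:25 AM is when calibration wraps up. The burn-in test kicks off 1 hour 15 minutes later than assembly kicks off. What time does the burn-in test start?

8:40 AM

Calibration starts at 7:25 AM − 15 min = 7:10 AM.
Assembly starts at 7:10 AM + 15 min = 7:25 AM.
The burn-in test starts at 7:25 AM + 75 min = 8:40 AM.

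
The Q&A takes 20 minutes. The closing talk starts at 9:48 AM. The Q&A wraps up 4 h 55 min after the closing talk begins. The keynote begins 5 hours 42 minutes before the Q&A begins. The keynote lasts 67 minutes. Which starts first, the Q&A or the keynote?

The Q&A ends at 9:48 AM + 295 min = 2:43 PM.
The Q&A starts at 2:43 PM − 20 min = 2:23 PM.
The keynote starts at 2:23 PM − 342 min = 8:41 AM.
The Q&A starts at 2:23 PM and the keynote starts at 8:41 AM, so the keynote is first.

the keynote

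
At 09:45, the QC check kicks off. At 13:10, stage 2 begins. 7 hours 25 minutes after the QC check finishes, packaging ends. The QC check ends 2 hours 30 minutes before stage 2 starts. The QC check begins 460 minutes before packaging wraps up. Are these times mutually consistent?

The QC check ends at 13:10 − 150 min = 10:40.
Packaging ends at 10:40 + 445 min = 18:05.
The QC check starts at 18:05 − 460 min = 10:25.
But the QC check is also said to start at 09:45 — a 40-minute conflict.

No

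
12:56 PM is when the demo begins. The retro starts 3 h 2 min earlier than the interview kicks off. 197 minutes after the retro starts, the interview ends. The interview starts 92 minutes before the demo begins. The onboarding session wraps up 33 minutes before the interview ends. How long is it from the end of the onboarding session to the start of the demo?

The interview starts at 12:56 PM − 92 min = 11:24 AM.
The retro starts at 11:24 AM − 182 min = 8:22 AM.
The interview ends at 8:22 AM + 197 min = 11:39 AM.
The onboarding session ends at 11:39 AM − 33 min = 11:06 AM.
From 11:06 AM to 12:56 PM is 110 minutes.

110 minutes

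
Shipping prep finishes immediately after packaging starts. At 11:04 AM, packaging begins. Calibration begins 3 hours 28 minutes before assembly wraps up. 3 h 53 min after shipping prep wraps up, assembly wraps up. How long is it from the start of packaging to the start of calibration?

Shipping prep ends at 11:04 AM.
Assembly ends at 11:04 AM + 233 min = 2:57 PM.
Calibration starts at 2:57 PM − 208 min = 11:29 AM.
From 11:04 AM to 11:29 AM is 25 minutes.

25 minutes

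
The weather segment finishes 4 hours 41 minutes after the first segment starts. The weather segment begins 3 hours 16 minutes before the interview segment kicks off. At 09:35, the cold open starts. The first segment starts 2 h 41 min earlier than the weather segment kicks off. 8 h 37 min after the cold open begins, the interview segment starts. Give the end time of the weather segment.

The interview segment starts at 09:35 + 517 min = 18:12.
The weather segment starts at 18:12 − 196 min = 14:56.
The first segment starts at 14:56 − 161 min = 12:15.
The weather segment ends at 12:15 + 281 min = 16:56.

16:56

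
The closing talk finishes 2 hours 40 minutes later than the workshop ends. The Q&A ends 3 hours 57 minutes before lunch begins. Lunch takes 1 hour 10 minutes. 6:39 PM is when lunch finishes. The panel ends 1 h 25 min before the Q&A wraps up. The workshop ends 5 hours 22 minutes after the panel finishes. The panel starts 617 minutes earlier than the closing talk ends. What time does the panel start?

9:52 AM

Lunch starts at 6:39 PM − 70 min = 5:29 PM.
The Q&A ends at 5:29 PM − 237 min = 1:32 PM.
The panel ends at 1:32 PM − 85 min = 12:07 PM.
The workshop ends at 12:07 PM + 322 min = 5:29 PM.
The closing talk ends at 5:29 PM + 160 min = 8:09 PM.
The panel starts at 8:09 PM − 617 min = 9:52 AM.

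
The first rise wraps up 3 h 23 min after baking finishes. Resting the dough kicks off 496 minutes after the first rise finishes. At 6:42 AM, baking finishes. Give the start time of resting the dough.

6:21 PM

The first rise ends at 6:42 AM + 203 min = 10:05 AM.
Resting the dough starts at 10:05 AM + 496 min = 6:21 PM.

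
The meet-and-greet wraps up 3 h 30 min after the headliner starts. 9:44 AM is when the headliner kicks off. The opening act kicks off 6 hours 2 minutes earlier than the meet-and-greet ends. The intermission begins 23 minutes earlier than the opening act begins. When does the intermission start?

6:49 AM

The meet-and-greet ends at 9:44 AM + 210 min = 1:14 PM.
The opening act starts at 1:14 PM − 362 min = 7:12 AM.
The intermission starts at 7:12 AM − 23 min = 6:49 AM.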